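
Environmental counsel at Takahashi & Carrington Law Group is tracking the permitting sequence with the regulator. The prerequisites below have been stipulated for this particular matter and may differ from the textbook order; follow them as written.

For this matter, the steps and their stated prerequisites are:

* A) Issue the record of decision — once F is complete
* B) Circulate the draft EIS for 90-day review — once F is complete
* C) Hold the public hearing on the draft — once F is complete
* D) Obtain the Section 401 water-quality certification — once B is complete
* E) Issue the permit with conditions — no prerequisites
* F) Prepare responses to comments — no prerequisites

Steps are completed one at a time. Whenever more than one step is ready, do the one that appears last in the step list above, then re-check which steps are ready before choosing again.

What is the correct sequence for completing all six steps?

F, E, C, B, D, A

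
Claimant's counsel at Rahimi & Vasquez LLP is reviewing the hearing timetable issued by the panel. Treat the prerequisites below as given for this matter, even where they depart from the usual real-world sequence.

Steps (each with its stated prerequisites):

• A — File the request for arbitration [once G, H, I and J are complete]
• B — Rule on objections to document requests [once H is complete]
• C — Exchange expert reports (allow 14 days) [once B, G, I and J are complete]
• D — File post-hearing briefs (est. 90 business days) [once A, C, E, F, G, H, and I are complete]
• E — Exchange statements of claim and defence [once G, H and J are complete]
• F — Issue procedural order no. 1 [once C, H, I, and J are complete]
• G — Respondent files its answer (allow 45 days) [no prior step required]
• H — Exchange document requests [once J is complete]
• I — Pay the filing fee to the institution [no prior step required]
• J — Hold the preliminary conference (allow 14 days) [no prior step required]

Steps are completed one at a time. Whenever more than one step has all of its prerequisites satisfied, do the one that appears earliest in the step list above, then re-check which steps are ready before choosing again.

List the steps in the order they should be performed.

G I J H A B C E F D

Nothing is required for G, I and J. G is listed earlier → G first.
Ready: I and J. I is listed earlier → I.
That leaves J as the only ready step → J.
Next only H has its prerequisites met → H.
Ready: A, B and E. A is listed earlier → A.
Ready: B and E. B is listed earlier → B.
C now also ready, so the ready set is {C, E}; C is listed earlier → C.
F now also ready, so the ready set is {E, F}; E is listed earlier → E.
F needed C, H, I and J, now all done → F.
That leaves D as the only ready step → D.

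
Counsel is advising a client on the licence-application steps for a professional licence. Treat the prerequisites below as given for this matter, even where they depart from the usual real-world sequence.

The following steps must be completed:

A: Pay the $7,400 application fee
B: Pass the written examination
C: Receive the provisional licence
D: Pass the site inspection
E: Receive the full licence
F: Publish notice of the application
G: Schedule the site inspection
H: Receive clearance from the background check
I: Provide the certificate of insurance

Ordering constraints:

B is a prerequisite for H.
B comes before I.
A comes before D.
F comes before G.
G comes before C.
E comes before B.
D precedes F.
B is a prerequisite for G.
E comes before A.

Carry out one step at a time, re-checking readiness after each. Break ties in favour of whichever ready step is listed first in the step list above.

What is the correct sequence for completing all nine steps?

E has no prerequisites → E first.
Now A and B have their prerequisites met. A is listed earlier, so A next.
D now also ready, so the ready set is {B, D}; B is listed earlier → B.
Now D, H and I have their prerequisites met. D is listed earlier, so D next.
Ready: F, H and I. F is listed earlier → F.
Now G, H and I have their prerequisites met. G is listed earlier, so G next.
Now C, H and I have their prerequisites met. C is listed earlier, so C next.
Now H and I have their prerequisites met. H is listed earlier, so H next.
That leaves I as the only ready step → I.

E, A, B, D, F, G, C, H, I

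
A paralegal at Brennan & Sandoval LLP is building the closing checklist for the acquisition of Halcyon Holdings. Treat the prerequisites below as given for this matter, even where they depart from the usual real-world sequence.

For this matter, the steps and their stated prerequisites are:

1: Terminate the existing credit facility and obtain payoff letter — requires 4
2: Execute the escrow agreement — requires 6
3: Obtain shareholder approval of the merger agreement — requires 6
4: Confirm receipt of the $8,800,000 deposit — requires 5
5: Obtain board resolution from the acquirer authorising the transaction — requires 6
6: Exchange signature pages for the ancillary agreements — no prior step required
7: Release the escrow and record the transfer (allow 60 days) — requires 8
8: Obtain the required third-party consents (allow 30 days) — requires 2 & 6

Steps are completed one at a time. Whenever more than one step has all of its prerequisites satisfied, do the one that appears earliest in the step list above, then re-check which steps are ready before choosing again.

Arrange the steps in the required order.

6 → 2 → 3 → 5 → 4 → 1 → 8 → 7

Only 6 has no prerequisites, so it is first.
Ready: 2, 3 and 5. 2 is listed earlier → 2.
8 now also ready, so the ready set is {3, 5, 8}; 3 is listed earlier → 3.
Ready: 5 and 8. 5 is listed earlier → 5.
Ready: 4 and 8. 4 is listed earlier → 4.
Ready: 1 and 8. 1 is listed earlier → 1.
8 needed 2 and 6, now all done → 8.
Next only 7 has its prerequisites met → 7.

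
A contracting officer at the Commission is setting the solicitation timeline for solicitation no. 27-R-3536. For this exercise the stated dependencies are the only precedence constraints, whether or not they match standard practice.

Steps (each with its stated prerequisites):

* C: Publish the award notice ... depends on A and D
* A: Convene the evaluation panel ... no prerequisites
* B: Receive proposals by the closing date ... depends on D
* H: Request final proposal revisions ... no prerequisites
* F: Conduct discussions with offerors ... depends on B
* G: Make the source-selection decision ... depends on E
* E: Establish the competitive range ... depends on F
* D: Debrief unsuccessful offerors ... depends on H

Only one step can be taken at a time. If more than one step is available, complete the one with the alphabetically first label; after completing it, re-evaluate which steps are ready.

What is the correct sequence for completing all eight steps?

A, H, D, B, C, F, E, G

A and H have no prerequisites; A has the earlier label, so A is first.
That leaves H as the only ready step → H.
D is the only step now ready → D.
Now B and C have their prerequisites met. B has the earlier label, so B next.
F now also ready, so the ready set is {C, F}; C has the earlier label → C.
Next only F has its prerequisites met → F.
E needed F, now all done → E.
That leaves G as the only ready step → G.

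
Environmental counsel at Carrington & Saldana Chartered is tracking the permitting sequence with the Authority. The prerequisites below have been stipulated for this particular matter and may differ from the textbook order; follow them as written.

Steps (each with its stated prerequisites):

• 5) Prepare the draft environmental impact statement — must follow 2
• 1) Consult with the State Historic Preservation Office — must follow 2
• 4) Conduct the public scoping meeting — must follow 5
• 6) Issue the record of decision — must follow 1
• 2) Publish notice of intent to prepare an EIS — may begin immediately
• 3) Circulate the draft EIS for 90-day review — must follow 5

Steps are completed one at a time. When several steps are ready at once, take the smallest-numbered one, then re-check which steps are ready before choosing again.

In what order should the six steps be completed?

2 1 5 3 4 6

2 is the only step with nothing outstanding, so it goes first.
Ready: 1 and 5. 1 has the earlier label → 1.
6 now also ready, so the ready set is {5, 6}; 5 has the earlier label → 5.
3 and 4 now also ready, so the ready set is {3, 4, 6}; 3 has the earlier label → 3.
Ready: 4 and 6. 4 has the earlier label → 4.
That leaves 6 as the only ready step → 6.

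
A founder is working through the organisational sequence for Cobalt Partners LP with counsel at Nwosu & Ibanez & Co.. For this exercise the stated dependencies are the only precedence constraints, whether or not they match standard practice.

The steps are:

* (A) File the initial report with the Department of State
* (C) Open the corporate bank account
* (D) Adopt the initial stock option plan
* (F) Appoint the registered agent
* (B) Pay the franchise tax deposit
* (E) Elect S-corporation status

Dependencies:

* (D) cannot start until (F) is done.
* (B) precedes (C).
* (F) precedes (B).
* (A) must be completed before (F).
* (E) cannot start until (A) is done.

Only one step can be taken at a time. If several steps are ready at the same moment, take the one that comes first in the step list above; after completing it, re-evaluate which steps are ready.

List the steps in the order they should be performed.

(A) → (F) → (D) → (B) → (C) → (E)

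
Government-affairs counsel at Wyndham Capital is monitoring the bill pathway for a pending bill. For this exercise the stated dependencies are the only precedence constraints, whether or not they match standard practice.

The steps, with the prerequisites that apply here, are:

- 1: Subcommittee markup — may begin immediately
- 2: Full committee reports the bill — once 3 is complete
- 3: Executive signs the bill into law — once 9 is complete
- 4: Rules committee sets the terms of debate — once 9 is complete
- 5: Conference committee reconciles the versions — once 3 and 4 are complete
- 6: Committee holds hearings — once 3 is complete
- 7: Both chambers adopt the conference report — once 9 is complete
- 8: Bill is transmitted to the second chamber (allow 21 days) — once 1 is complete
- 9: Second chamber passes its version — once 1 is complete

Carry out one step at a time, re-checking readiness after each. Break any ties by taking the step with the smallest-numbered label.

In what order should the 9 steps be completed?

1, 8, 9, 3, 2, 4, 5, 6, 7

1 is the only step with nothing outstanding, so it goes first.
8 and 9 are both available; 8 has the earlier label → 8.
9 is the only step now ready → 9.
3, 4 and 7 are all available; 3 has the earlier label → 3.
Now 2, 4, 6 and 7 have their prerequisites met. 2 has the earlier label, so 2 next.
4, 6 and 7 are all available; 4 has the earlier label → 4.
Now 5, 6 and 7 have their prerequisites met. 5 has the earlier label, so 5 next.
6 and 7 are both available; 6 has the earlier label → 6.
7 needed 9, now all done → 7.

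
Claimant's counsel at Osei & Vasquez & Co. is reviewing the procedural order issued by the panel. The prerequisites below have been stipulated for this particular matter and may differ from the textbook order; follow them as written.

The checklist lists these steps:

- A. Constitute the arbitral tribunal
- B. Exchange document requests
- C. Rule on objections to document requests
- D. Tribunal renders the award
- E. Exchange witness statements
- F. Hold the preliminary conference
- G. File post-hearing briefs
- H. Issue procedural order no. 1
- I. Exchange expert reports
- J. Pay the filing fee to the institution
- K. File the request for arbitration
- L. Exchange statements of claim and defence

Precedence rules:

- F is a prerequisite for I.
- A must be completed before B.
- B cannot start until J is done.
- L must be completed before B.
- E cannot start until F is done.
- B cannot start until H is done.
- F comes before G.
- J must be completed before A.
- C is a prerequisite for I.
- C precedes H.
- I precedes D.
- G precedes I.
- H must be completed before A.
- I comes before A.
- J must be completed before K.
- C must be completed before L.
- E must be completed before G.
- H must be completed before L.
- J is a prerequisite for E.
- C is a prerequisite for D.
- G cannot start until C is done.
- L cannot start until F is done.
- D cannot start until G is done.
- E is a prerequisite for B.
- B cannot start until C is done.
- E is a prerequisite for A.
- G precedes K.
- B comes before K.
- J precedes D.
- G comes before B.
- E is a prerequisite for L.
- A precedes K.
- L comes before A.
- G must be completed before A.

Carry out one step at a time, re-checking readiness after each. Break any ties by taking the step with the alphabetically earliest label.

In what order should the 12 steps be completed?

Nothing is required for C, F and J. C has the earlier label → C first.
H now also ready, so the ready set is {F, H, J}; F has the earlier label → F.
Now H and J have their prerequisites met. H has the earlier label, so H next.
That leaves J as the only ready step → J.
Next only E has its prerequisites met → E.
Ready: G and L. G has the earlier label → G.
I and L are both available; I has the earlier label → I.
D now also ready, so the ready set is {D, L}; D has the earlier label → D.
L needed C, E, F and H, now all done → L.
A needed E, G, H, I, J and L, now all done → A.
That leaves B as the only ready step → B.
K is the only step now ready → K.

C F H J E G I D L A B K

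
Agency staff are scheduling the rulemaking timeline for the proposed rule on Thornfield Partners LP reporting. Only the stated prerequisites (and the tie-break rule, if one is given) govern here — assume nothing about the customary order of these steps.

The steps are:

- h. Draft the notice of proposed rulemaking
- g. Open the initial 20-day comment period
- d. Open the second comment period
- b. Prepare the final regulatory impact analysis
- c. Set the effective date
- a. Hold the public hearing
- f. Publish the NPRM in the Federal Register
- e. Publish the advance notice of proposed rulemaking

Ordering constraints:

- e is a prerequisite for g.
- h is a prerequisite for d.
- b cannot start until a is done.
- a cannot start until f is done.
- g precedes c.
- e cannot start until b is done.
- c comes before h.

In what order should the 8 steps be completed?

f a b e g c h d

Only f has no prerequisites, so it is first.
That leaves a as the only ready step → a.
b needed a, now all done → b.
e needed b, now all done → e.
g needed e, now all done → g.
c is the only step now ready → c.
h needed c, now all done → h.
d needed h, now all done → d.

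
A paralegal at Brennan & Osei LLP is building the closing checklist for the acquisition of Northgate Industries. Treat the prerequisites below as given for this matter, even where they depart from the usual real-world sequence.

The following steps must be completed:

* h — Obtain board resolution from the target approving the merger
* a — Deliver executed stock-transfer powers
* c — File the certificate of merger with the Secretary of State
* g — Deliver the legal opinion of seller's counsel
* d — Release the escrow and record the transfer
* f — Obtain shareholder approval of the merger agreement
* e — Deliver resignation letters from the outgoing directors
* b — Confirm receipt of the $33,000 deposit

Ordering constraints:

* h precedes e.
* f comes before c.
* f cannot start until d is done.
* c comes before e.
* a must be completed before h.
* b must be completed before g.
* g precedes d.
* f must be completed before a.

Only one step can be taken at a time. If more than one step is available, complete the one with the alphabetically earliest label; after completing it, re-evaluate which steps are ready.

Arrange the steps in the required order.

b g d f a c h e

Only b has no prerequisites, so it is first.
That leaves g as the only ready step → g.
d needed g, now all done → d.
f needed d, now all done → f.
a and c are both available; a has the earlier label → a.
h now also ready, so the ready set is {c, h}; c has the earlier label → c.
Next only h has its prerequisites met → h.
e needed c and h, now all done → e.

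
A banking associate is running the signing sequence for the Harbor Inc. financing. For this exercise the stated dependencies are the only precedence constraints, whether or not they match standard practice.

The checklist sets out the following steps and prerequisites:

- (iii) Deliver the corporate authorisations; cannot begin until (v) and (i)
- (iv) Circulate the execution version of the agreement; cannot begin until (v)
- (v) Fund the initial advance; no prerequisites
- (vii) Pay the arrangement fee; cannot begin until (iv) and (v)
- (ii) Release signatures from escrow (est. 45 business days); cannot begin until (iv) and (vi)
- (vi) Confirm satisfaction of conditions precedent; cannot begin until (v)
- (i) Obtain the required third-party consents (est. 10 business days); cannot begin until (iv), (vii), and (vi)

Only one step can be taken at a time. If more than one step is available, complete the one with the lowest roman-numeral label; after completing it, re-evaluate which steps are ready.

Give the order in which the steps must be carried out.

(v) has no prerequisites → (v) first.
(iv) and (vi) are both available; (iv) has the earlier label → (iv).
(vii) now also ready, so the ready set is {(vi), (vii)}; (vi) has the earlier label → (vi).
Now (ii) and (vii) have their prerequisites met. (ii) has the earlier label, so (ii) next.
Next only (vii) has its prerequisites met → (vii).
That leaves (i) as the only ready step → (i).
That leaves (iii) as the only ready step → (iii).

(v) → (iv) → (vi) → (ii) → (vii) → (i) → (iii)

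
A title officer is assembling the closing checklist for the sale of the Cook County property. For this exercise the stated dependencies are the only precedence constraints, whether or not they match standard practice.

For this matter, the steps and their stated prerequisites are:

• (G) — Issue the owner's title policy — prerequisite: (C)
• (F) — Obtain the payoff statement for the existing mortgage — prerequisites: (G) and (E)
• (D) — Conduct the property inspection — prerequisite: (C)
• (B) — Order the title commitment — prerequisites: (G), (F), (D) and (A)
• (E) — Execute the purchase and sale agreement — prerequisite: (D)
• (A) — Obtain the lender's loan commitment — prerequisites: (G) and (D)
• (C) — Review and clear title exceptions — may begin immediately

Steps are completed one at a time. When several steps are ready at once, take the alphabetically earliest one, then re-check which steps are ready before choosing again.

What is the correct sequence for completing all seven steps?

(C) has no prerequisites → (C) first.
Now (D) and (G) have their prerequisites met. (D) has the earlier label, so (D) next.
(E) and (G) are both available; (E) has the earlier label → (E).
(G) needed (C), now all done → (G).
Ready: (A) and (F). (A) has the earlier label → (A).
(F) is the only step now ready → (F).
(B) is the only step now ready → (B).

(C), (D), (E), (G), (A), (F), (B)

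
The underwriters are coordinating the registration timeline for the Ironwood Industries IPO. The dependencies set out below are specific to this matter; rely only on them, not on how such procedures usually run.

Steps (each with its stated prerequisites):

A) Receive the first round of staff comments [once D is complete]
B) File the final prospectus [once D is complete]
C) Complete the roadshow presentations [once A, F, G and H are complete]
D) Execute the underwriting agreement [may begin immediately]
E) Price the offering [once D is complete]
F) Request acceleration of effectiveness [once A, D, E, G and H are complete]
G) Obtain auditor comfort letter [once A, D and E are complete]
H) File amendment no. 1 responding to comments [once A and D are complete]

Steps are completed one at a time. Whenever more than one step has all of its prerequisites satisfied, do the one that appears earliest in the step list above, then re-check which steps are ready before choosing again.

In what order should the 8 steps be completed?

D, A, B, E, G, H, F, C

D is the only step with nothing outstanding, so it goes first.
Now A, B and E have their prerequisites met. A is listed earlier, so A next.
B, E and H are all available; B is listed earlier → B.
E and H are both available; E is listed earlier → E.
Ready: G and H. G is listed earlier → G.
That leaves H as the only ready step → H.
F needed A, D, E, G and H, now all done → F.
Next only C has its prerequisites met → C.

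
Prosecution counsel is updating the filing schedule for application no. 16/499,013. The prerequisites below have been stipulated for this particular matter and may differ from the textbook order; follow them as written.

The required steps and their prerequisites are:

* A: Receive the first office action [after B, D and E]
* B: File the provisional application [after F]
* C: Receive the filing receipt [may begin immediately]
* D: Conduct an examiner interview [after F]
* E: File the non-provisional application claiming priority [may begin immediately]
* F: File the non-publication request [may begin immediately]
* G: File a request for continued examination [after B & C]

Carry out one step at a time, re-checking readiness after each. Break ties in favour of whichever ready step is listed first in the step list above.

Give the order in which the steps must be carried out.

Nothing is required for C, E and F. C is listed earlier → C first.
Now E and F have their prerequisites met. E is listed earlier, so E next.
F is the only step now ready → F.
Now B and D have their prerequisites met. B is listed earlier, so B next.
Now D and G have their prerequisites met. D is listed earlier, so D next.
A now also ready, so the ready set is {A, G}; A is listed earlier → A.
G needed B and C, now all done → G.

C, E, F, B, D, A, G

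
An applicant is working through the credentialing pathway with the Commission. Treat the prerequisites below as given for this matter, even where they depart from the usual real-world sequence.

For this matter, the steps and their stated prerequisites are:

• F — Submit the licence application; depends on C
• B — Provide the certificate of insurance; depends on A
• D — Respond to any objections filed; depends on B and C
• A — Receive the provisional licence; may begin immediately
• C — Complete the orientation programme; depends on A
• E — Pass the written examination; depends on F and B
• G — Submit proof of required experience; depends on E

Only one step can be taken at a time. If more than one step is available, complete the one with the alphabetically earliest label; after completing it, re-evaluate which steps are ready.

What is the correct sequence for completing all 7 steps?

A, B, C, D, F, E, G

A has no prerequisites → A first.
B and C are both available; B has the earlier label → B.
That leaves C as the only ready step → C.
Now D and F have their prerequisites met. D has the earlier label, so D next.
That leaves F as the only ready step → F.
E is the only step now ready → E.
G needed E, now all done → G.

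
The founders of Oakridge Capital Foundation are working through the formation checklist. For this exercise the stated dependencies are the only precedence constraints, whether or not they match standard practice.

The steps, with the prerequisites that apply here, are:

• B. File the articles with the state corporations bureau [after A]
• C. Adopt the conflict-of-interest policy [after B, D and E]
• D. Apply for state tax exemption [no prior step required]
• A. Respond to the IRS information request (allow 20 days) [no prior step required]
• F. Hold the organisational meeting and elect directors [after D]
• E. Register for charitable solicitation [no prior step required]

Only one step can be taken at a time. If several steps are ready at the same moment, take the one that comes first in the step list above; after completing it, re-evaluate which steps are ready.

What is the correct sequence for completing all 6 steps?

D, A and E have no prerequisites; D is listed earlier, so D is first.
Now A, F and E have their prerequisites met. A is listed earlier, so A next.
Now B, F and E have their prerequisites met. B is listed earlier, so B next.
Ready: F and E. F is listed earlier → F.
E is the only step now ready → E.
That leaves C as the only ready step → C.

D A B F E C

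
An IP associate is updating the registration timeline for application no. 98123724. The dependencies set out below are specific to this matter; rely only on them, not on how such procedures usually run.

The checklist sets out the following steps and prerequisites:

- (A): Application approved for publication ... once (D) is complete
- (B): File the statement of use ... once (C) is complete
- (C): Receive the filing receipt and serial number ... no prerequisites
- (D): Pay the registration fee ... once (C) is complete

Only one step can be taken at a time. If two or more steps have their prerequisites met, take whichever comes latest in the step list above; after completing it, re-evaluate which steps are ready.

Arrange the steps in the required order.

(C) (D) (B) (A)

Only (C) has no prerequisites, so it is first.
(D) and (B) are both available; (D) is listed later → (D).
Ready: (B) and (A). (B) is listed later → (B).
Next only (A) has its prerequisites met → (A).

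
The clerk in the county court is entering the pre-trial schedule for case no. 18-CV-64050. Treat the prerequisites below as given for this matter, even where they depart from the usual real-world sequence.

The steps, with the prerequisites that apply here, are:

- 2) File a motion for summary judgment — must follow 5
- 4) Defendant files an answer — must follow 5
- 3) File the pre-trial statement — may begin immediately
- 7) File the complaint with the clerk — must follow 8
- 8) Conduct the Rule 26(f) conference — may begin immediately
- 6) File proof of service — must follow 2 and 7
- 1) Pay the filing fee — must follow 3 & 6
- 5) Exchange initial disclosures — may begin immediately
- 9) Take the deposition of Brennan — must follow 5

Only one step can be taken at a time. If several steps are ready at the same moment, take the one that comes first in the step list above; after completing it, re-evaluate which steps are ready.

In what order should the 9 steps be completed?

Nothing is required for 3, 8 and 5. 3 is listed earlier → 3 first.
Now 8 and 5 have their prerequisites met. 8 is listed earlier, so 8 next.
Now 7 and 5 have their prerequisites met. 7 is listed earlier, so 7 next.
Next only 5 has its prerequisites met → 5.
Now 2, 4 and 9 have their prerequisites met. 2 is listed earlier, so 2 next.
6 now also ready, so the ready set is {4, 6, 9}; 4 is listed earlier → 4.
6 and 9 are both available; 6 is listed earlier → 6.
Now 1 and 9 have their prerequisites met. 1 is listed earlier, so 1 next.
9 needed 5, now all done → 9.

3, 8, 7, 5, 2, 4, 6, 1, 9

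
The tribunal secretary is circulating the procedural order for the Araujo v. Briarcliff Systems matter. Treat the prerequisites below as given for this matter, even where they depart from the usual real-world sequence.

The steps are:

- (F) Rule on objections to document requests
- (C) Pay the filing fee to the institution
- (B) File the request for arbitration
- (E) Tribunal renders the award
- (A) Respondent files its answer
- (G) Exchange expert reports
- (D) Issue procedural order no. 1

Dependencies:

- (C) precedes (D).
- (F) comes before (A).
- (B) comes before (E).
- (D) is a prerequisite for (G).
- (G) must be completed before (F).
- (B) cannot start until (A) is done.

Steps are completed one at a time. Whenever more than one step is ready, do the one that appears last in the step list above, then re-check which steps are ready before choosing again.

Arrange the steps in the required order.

(C) is the only step with nothing outstanding, so it goes first.
That leaves (D) as the only ready step → (D).
(G) is the only step now ready → (G).
(F) is the only step now ready → (F).
Next only (A) has its prerequisites met → (A).
That leaves (B) as the only ready step → (B).
(E) is the only step now ready → (E).

(C) → (D) → (G) → (F) → (A) → (B) → (E)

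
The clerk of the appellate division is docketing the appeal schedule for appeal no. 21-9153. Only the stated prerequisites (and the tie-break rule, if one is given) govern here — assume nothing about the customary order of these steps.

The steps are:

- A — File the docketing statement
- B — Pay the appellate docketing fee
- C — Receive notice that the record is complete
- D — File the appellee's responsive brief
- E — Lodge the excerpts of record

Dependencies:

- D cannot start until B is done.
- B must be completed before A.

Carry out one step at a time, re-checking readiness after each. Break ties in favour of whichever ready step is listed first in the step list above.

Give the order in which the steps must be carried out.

Nothing is required for B, C and E. B is listed earlier → B first.
A and D now also ready, so the ready set is {A, C, D, E}; A is listed earlier → A.
C, D and E are all available; C is listed earlier → C.
D and E are both available; D is listed earlier → D.
Next only E has its prerequisites met → E.

B A C D E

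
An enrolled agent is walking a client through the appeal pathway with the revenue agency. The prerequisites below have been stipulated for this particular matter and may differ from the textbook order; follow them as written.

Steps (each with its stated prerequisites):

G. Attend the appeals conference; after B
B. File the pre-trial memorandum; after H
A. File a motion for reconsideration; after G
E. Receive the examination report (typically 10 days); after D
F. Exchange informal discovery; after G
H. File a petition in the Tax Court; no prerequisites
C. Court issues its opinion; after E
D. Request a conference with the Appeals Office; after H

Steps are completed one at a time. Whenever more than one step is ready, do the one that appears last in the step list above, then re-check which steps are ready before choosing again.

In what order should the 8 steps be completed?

H → D → E → C → B → G → F → A

H is the only step with nothing outstanding, so it goes first.
Ready: D and B. D is listed later → D.
Now E and B have their prerequisites met. E is listed later, so E next.
C now also ready, so the ready set is {C, B}; C is listed later → C.
B is the only step now ready → B.
G needed B, now all done → G.
Now F and A have their prerequisites met. F is listed later, so F next.
A needed G, now all done → A.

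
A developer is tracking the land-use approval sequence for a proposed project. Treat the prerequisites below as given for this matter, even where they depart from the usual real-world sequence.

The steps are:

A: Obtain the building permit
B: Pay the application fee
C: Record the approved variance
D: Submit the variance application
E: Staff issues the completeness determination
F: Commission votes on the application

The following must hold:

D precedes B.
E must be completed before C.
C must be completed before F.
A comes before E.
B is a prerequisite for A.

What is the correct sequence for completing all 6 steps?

D, B, A, E, C, F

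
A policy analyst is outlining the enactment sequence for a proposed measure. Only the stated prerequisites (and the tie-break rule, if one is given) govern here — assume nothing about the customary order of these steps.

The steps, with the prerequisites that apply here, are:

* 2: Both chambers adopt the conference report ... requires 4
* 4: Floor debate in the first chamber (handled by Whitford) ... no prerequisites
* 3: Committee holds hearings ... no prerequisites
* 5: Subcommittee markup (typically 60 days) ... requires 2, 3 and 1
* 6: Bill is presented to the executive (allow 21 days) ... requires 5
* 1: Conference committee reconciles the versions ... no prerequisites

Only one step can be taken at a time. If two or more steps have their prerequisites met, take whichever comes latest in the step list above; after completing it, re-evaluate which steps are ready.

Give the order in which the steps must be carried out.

Nothing is required for 1, 3 and 4. 1 is listed later → 1 first.
3 and 4 are both available; 3 is listed later → 3.
Next only 4 has its prerequisites met → 4.
That leaves 2 as the only ready step → 2.
That leaves 5 as the only ready step → 5.
6 is the only step now ready → 6.

1 3 4 2 5 6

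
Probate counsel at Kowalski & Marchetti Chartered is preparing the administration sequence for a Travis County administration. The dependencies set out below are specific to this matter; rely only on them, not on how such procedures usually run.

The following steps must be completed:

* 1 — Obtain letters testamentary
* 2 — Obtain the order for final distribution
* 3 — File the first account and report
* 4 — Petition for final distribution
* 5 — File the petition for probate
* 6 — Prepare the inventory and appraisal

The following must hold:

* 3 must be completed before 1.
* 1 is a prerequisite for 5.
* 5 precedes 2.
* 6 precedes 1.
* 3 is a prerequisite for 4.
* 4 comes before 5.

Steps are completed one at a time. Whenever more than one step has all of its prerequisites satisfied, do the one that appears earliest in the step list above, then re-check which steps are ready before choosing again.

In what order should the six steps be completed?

Nothing is required for 3 and 6. 3 is listed earlier → 3 first.
4 and 6 are both available; 4 is listed earlier → 4.
That leaves 6 as the only ready step → 6.
That leaves 1 as the only ready step → 1.
5 needed 1 and 4, now all done → 5.
Next only 2 has its prerequisites met → 2.

3, 4, 6, 1, 5, 2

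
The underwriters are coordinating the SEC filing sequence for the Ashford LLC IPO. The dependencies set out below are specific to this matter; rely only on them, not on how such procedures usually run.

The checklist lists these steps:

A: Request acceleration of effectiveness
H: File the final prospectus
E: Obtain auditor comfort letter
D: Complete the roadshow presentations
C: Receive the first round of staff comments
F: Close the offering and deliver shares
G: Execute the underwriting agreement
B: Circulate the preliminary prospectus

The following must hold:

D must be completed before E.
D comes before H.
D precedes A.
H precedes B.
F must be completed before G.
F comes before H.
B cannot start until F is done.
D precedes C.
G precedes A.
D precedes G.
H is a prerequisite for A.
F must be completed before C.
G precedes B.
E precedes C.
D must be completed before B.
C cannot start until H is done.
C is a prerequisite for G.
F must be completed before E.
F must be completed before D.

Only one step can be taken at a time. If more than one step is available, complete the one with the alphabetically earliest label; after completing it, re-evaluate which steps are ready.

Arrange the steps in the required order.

F D E H C G A B

Only F has no prerequisites, so it is first.
That leaves D as the only ready step → D.
Ready: E and H. E has the earlier label → E.
That leaves H as the only ready step → H.
That leaves C as the only ready step → C.
Next only G has its prerequisites met → G.
Now A and B have their prerequisites met. A has the earlier label, so A next.
B is the only step now ready → B.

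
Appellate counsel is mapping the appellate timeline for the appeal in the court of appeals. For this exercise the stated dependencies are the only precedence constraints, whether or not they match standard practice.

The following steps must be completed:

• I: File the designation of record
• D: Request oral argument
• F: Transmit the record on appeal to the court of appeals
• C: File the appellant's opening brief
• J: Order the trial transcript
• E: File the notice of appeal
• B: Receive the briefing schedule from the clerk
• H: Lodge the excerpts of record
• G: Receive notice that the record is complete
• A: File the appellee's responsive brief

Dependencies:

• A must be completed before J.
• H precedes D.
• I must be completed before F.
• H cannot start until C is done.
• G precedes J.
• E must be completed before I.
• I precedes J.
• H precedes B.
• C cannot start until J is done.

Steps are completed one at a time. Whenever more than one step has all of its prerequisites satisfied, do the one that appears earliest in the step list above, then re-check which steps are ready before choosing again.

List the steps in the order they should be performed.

E, G and A have no prerequisites; E is listed earlier, so E is first.
I now also ready, so the ready set is {I, G, A}; I is listed earlier → I.
Ready: F, G and A. F is listed earlier → F.
G and A are both available; G is listed earlier → G.
That leaves A as the only ready step → A.
J needed I, G and A, now all done → J.
C needed J, now all done → C.
H needed C, now all done → H.
D and B are both available; D is listed earlier → D.
That leaves B as the only ready step → B.

E → I → F → G → A → J → C → H → D → B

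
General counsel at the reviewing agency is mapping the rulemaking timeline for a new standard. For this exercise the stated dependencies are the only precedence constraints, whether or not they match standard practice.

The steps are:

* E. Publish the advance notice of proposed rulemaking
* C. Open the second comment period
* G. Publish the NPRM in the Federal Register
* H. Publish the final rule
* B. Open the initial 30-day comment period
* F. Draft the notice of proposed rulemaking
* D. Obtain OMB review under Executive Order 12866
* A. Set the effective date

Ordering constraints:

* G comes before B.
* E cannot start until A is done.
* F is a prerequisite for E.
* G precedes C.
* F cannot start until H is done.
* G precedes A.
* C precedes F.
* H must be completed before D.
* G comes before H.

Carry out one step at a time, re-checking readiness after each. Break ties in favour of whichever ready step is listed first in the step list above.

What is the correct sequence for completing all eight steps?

G is the only step with nothing outstanding, so it goes first.
Now C, H, B and A have their prerequisites met. C is listed earlier, so C next.
Ready: H, B and A. H is listed earlier → H.
F and D now also ready, so the ready set is {B, F, D, A}; B is listed earlier → B.
Ready: F, D and A. F is listed earlier → F.
D and A are both available; D is listed earlier → D.
A needed G, now all done → A.
That leaves E as the only ready step → E.

G C H B F D A E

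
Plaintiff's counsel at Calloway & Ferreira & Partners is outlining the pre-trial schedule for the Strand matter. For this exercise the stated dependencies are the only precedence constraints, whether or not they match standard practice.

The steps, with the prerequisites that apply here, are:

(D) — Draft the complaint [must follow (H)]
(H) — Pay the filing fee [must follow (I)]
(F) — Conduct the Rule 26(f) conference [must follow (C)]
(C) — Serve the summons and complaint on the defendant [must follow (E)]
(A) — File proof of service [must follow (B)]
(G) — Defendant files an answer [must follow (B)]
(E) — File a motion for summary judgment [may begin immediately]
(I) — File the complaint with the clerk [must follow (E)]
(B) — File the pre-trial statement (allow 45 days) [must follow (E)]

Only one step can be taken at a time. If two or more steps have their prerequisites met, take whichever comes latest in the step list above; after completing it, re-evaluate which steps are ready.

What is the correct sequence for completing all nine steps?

(E) → (B) → (I) → (G) → (A) → (C) → (F) → (H) → (D)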